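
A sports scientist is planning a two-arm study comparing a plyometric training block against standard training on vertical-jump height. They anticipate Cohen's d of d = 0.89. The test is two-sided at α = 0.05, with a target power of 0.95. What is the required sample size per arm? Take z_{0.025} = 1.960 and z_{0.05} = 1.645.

For two independent groups with equal n: n = 2·((z_{α/2} + z_β) / d)².
z_{α/2} + z_β = 1.960 + 1.645 = 3.605.
n = 2 × (3.605 / 0.89)² = 2 × 4.051² = 2 × 16.41 = 32.8.
Round up to the next whole participant.

n = 33 per group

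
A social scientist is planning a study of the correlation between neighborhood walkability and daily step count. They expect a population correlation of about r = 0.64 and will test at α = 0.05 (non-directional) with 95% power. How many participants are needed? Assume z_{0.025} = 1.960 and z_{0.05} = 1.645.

Fisher's z: C = ½·ln((1+r)/(1−r)) = ½·ln(4.5556) = 0.7582.
n = ((z_{α/2} + z_β)/C)² + 3.
(1.960 + 1.645) / 0.7582 = 3.605 / 0.7582 = 4.755.
n = 4.755² + 3 = 22.61 + 3 = 25.6.
Round up.

n = 26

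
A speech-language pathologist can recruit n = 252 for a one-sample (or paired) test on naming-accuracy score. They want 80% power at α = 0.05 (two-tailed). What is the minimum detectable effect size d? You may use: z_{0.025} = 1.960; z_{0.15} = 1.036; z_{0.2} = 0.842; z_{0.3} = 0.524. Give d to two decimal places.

d_min ≈ 0.18

For a single sample (or paired design) of n = 252: d_min = (z_{α/2} + z_β)/√n.
z-sum = 1.960 + 0.842 = 2.802.
d_min = 2.802 / √252 = 2.802 / 15.875 = 0.177.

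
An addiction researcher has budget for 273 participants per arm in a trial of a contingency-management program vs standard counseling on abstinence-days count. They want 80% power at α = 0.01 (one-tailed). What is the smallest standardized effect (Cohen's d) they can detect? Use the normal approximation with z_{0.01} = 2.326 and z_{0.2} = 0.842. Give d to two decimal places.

For two independent groups of n = 273 each: d_min = (z_{α} + z_β)·√(2/n).
z-sum = 2.326 + 0.842 = 3.168.
d_min = 3.168 × √(2/273) = 3.168 × 0.0856 = 0.271.

d_min ≈ 0.27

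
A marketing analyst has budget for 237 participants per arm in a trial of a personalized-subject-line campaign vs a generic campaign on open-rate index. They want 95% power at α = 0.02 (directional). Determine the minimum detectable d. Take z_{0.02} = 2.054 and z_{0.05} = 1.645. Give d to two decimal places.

d_min ≈ 0.34

For two independent groups of n = 237 each: d_min = (z_{α} + z_β)·√(2/n).
z-sum = 2.054 + 1.645 = 3.699.
d_min = 3.699 × √(2/237) = 3.699 × 0.0919 = 0.340.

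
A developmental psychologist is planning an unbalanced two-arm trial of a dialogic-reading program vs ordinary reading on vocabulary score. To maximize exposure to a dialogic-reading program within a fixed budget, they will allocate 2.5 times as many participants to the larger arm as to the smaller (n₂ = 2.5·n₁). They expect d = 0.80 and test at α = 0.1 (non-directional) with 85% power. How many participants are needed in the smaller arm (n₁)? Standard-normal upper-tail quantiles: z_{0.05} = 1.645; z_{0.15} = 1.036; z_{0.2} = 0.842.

n₁ = 16

With allocation ratio k = n₂/n₁ = 2.5, Var(x̄₁−x̄₂) = σ²(1/n₁ + 1/(k·n₁)) = σ²·(k+1)/(k·n₁).
So n₁ = (1 + 1/k)·((z_{α/2} + z_β)/d)² = 1.400 × (2.681/0.80)².
n₁ = 1.400 × 11.23 = 15.7.
Round up: n₁ = 16, giving n₂ = 2.5 × 16 = 40.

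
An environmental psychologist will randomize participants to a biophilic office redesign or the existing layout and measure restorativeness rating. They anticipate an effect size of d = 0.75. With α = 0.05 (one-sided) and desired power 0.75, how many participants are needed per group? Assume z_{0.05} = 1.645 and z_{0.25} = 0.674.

n = 20 per group

For two independent groups with equal n: n = 2·((z_{α} + z_β) / d)².
z_{α} + z_β = 1.645 + 0.674 = 2.319.
n = 2 × (2.319 / 0.75)² = 2 × 3.092² = 2 × 9.56 = 19.1.
Round up to the next whole participant.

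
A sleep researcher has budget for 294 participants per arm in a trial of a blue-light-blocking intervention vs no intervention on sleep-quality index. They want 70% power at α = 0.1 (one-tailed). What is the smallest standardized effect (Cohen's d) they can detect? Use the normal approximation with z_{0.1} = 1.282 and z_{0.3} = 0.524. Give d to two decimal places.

d_min ≈ 0.15

For two independent groups of n = 294 each: d_min = (z_{α} + z_β)·√(2/n).
z-sum = 1.282 + 0.524 = 1.806.
d_min = 1.806 × √(2/294) = 1.806 × 0.0825 = 0.149.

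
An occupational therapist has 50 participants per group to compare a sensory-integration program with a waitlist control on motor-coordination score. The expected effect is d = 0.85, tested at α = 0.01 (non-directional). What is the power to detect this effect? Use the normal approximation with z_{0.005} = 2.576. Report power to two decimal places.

power ≈ 0.95

For two equal groups, power = Φ(d·√(n/2) − z_{α/2}).
d·√(n/2) = 0.85 × √(50/2) = 0.85 × 5.000 = 4.250.
z_β = 4.250 − 2.576 = 1.674.
Power = Φ(1.674) = 0.953.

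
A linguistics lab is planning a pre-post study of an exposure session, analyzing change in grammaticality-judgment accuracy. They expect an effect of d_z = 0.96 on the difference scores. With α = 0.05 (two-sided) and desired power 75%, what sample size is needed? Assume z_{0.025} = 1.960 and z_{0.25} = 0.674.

n = 8 pairs

For a paired (one-sample on differences) test: n = ((z_{α/2} + z_β) / d)².
z_{α/2} + z_β = 1.960 + 0.674 = 2.634.
n = (2.634 / 0.96)² = 2.744² = 7.53.
Round up.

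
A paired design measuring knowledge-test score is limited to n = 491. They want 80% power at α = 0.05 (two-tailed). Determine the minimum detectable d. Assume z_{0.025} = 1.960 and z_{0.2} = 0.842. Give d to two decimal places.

For a single sample (or paired design) of n = 491: d_min = (z_{α/2} + z_β)/√n.
z-sum = 1.960 + 0.842 = 2.802.
d_min = 2.802 / √491 = 2.802 / 22.159 = 0.126.

d_min ≈ 0.13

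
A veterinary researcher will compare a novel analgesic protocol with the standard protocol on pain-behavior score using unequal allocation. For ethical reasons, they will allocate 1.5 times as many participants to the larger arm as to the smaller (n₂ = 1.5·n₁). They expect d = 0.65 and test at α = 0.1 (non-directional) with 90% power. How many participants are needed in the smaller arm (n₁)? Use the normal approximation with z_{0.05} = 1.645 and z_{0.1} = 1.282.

With allocation ratio k = n₂/n₁ = 1.5, Var(x̄₁−x̄₂) = σ²(1/n₁ + 1/(k·n₁)) = σ²·(k+1)/(k·n₁).
So n₁ = (1 + 1/k)·((z_{α/2} + z_β)/d)² = 1.667 × (2.927/0.65)².
n₁ = 1.667 × 20.28 = 33.8.
Round up: n₁ = 34, giving n₂ = 1.5 × 34 = 51.

n₁ = 34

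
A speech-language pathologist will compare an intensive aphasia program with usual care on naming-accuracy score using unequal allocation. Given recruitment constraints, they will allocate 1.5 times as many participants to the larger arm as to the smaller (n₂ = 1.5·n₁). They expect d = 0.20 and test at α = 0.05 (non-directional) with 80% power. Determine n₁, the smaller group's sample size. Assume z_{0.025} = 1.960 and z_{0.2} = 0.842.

n₁ = 328

With allocation ratio k = n₂/n₁ = 1.5, Var(x̄₁−x̄₂) = σ²(1/n₁ + 1/(k·n₁)) = σ²·(k+1)/(k·n₁).
So n₁ = (1 + 1/k)·((z_{α/2} + z_β)/d)² = 1.667 × (2.802/0.20)².
n₁ = 1.667 × 196.28 = 327.1.
Round up: n₁ = 328, giving n₂ = 1.5 × 328 = 492.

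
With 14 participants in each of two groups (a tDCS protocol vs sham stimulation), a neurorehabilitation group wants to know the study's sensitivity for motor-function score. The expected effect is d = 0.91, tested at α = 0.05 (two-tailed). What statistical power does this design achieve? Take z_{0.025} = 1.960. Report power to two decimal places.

For two equal groups, power = Φ(d·√(n/2) − z_{α/2}).
d·√(n/2) = 0.91 × √(14/2) = 0.91 × 2.646 = 2.408.
z_β = 2.408 − 1.960 = 0.448.
Power = Φ(0.448) = 0.673.

power ≈ 0.67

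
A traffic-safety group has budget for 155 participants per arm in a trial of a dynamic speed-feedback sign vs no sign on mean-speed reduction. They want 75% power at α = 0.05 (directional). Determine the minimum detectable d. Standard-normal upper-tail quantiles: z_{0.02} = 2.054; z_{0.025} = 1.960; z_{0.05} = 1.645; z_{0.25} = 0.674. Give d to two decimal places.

d_min ≈ 0.26

For two independent groups of n = 155 each: d_min = (z_{α} + z_β)·√(2/n).
z-sum = 1.645 + 0.674 = 2.319.
d_min = 2.319 × √(2/155) = 2.319 × 0.1136 = 0.263.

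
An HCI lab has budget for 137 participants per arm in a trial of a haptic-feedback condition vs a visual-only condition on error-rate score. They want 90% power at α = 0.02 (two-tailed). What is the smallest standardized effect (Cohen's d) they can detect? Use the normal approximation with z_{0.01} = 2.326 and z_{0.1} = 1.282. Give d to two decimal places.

For two independent groups of n = 137 each: d_min = (z_{α/2} + z_β)·√(2/n).
z-sum = 2.326 + 1.282 = 3.608.
d_min = 3.608 × √(2/137) = 3.608 × 0.1208 = 0.436.

d_min ≈ 0.44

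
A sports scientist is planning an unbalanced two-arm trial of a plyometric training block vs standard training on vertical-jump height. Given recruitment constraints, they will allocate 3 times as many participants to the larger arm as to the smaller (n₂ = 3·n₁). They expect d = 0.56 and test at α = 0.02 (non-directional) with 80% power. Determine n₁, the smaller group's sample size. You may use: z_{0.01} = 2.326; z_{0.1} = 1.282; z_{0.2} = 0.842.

n₁ = 43

With allocation ratio k = n₂/n₁ = 3, Var(x̄₁−x̄₂) = σ²(1/n₁ + 1/(k·n₁)) = σ²·(k+1)/(k·n₁).
So n₁ = (1 + 1/k)·((z_{α/2} + z_β)/d)² = 1.333 × (3.168/0.56)².
n₁ = 1.333 × 32.00 = 42.7.
Round up: n₁ = 43, giving n₂ = 3 × 43 = 129.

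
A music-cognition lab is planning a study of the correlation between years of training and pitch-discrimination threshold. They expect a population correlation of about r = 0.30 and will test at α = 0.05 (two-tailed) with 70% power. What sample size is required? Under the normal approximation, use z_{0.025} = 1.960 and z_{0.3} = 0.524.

Fisher's z: C = ½·ln((1+r)/(1−r)) = ½·ln(1.8571) = 0.3095.
n = ((z_{α/2} + z_β)/C)² + 3.
(1.960 + 0.524) / 0.3095 = 2.484 / 0.3095 = 8.026.
n = 8.026² + 3 = 64.41 + 3 = 67.4.
Round up.

n = 68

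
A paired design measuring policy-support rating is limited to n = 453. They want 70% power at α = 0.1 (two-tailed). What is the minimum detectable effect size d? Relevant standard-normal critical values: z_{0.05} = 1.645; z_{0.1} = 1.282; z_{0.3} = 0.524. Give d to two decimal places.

d_min ≈ 0.10

For a single sample (or paired design) of n = 453: d_min = (z_{α/2} + z_β)/√n.
z-sum = 1.645 + 0.524 = 2.169.
d_min = 2.169 / √453 = 2.169 / 21.284 = 0.102.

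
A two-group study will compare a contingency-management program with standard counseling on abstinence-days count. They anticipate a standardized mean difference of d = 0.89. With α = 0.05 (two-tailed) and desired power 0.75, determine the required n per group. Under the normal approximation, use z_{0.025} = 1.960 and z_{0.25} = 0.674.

For two independent groups with equal n: n = 2·((z_{α/2} + z_β) / d)².
z_{α/2} + z_β = 1.960 + 0.674 = 2.634.
n = 2 × (2.634 / 0.89)² = 2 × 2.960² = 2 × 8.76 = 17.5.
Round up to the next whole participant.

n = 18 per group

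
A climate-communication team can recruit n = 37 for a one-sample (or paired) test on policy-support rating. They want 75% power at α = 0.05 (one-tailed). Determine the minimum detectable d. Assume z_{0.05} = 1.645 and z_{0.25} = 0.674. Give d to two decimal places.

d_min ≈ 0.38

For a single sample (or paired design) of n = 37: d_min = (z_{α} + z_β)/√n.
z-sum = 1.645 + 0.674 = 2.319.
d_min = 2.319 / √37 = 2.319 / 6.083 = 0.381.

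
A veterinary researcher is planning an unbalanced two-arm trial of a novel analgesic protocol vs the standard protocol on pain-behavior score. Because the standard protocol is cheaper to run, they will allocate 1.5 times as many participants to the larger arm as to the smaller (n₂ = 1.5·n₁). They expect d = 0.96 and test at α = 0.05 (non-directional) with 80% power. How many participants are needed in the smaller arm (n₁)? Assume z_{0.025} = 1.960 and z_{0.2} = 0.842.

With allocation ratio k = n₂/n₁ = 1.5, Var(x̄₁−x̄₂) = σ²(1/n₁ + 1/(k·n₁)) = σ²·(k+1)/(k·n₁).
So n₁ = (1 + 1/k)·((z_{α/2} + z_β)/d)² = 1.667 × (2.802/0.96)².
n₁ = 1.667 × 8.52 = 14.2.
Round up: n₁ = 15, giving n₂ = ⌈1.5 × 15⌉ = ⌈22.5⌉ = 23.

n₁ = 15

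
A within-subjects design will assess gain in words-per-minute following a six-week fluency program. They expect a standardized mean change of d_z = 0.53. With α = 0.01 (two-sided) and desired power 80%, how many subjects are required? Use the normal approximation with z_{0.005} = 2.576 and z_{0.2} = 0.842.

n = 42 pairs

For a paired (one-sample on differences) test: n = ((z_{α/2} + z_β) / d)².
z_{α/2} + z_β = 2.576 + 0.842 = 3.418.
n = (3.418 / 0.53)² = 6.449² = 41.59.
Round up.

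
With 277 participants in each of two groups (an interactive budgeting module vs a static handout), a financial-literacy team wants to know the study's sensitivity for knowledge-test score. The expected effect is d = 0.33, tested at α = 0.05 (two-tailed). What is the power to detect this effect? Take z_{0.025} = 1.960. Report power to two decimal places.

For two equal groups, power = Φ(d·√(n/2) − z_{α/2}).
d·√(n/2) = 0.33 × √(277/2) = 0.33 × 11.769 = 3.884.
z_β = 3.884 − 1.960 = 1.924.
Power = Φ(1.924) = 0.973.

power ≈ 0.97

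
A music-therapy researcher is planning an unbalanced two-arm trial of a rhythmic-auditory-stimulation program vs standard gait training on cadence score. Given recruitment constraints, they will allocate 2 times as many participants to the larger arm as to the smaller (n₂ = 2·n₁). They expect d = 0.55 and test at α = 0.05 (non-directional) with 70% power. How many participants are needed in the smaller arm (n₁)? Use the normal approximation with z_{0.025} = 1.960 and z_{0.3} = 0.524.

With allocation ratio k = n₂/n₁ = 2, Var(x̄₁−x̄₂) = σ²(1/n₁ + 1/(k·n₁)) = σ²·(k+1)/(k·n₁).
So n₁ = (1 + 1/k)·((z_{α/2} + z_β)/d)² = 1.500 × (2.484/0.55)².
n₁ = 1.500 × 20.40 = 30.6.
Round up: n₁ = 31, giving n₂ = 2 × 31 = 62.

n₁ = 31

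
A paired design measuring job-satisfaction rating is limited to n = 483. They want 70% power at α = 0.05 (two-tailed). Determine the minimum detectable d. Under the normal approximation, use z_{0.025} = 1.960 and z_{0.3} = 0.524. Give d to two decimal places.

d_min ≈ 0.11

For a single sample (or paired design) of n = 483: d_min = (z_{α/2} + z_β)/√n.
z-sum = 1.960 + 0.524 = 2.484.
d_min = 2.484 / √483 = 2.484 / 21.977 = 0.113.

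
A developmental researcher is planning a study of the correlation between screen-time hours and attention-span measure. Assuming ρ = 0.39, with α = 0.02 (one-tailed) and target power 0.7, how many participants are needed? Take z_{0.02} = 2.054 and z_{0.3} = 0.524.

Fisher's z: C = ½·ln((1+r)/(1−r)) = ½·ln(2.2787) = 0.4118.
n = ((z_{α} + z_β)/C)² + 3.
(2.054 + 0.524) / 0.4118 = 2.578 / 0.4118 = 6.260.
n = 6.260² + 3 = 39.19 + 3 = 42.2.
Round up.

n = 43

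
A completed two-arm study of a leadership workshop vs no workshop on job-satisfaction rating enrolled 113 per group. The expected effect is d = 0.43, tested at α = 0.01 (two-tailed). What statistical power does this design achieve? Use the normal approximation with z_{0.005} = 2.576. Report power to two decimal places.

power ≈ 0.74

For two equal groups, power = Φ(d·√(n/2) − z_{α/2}).
d·√(n/2) = 0.43 × √(113/2) = 0.43 × 7.517 = 3.232.
z_β = 3.232 − 2.576 = 0.656.
Power = Φ(0.656) = 0.744.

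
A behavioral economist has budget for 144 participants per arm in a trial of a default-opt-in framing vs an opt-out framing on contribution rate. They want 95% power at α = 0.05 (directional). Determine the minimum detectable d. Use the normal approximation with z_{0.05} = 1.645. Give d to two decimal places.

For two independent groups of n = 144 each: d_min = (z_{α} + z_β)·√(2/n).
z-sum = 1.645 + 1.645 = 3.290.
d_min = 3.290 × √(2/144) = 3.290 × 0.1179 = 0.388.

d_min ≈ 0.39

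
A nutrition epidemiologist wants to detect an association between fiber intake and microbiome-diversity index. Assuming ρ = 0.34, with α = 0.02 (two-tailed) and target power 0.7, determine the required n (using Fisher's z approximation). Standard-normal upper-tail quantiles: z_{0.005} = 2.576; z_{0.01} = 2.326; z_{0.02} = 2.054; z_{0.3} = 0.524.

Fisher's z: C = ½·ln((1+r)/(1−r)) = ½·ln(2.0303) = 0.3541.
n = ((z_{α/2} + z_β)/C)² + 3.
(2.326 + 0.524) / 0.3541 = 2.850 / 0.3541 = 8.049.
n = 8.049² + 3 = 64.78 + 3 = 67.8.
Round up.

n = 68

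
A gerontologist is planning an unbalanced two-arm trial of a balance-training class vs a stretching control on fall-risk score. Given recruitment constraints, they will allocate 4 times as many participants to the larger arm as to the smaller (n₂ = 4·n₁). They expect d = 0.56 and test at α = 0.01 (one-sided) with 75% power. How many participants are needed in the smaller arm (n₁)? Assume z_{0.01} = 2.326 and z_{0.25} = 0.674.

With allocation ratio k = n₂/n₁ = 4, Var(x̄₁−x̄₂) = σ²(1/n₁ + 1/(k·n₁)) = σ²·(k+1)/(k·n₁).
So n₁ = (1 + 1/k)·((z_{α} + z_β)/d)² = 1.250 × (3.000/0.56)².
n₁ = 1.250 × 28.70 = 35.9.
Round up: n₁ = 36, giving n₂ = 4 × 36 = 144.

n₁ = 36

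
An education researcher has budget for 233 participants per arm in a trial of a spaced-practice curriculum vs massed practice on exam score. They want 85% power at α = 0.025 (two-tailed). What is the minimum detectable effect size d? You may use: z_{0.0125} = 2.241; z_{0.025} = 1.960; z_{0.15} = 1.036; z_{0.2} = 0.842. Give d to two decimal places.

d_min ≈ 0.30

For two independent groups of n = 233 each: d_min = (z_{α/2} + z_β)·√(2/n).
z-sum = 2.241 + 1.036 = 3.277.
d_min = 3.277 × √(2/233) = 3.277 × 0.0926 = 0.304.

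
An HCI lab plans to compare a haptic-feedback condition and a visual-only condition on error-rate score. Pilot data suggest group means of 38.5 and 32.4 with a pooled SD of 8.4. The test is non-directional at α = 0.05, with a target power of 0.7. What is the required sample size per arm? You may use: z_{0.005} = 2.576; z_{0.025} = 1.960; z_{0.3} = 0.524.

n = 24 per group

Cohen's d = |M₁ − M₂| / SD_pooled = |38.5 − 32.4| / 8.4 = 6.1 / 8.4 = 0.726.
For two independent groups with equal n: n = 2·((z_{α/2} + z_β) / d)².
z_{α/2} + z_β = 1.960 + 0.524 = 2.484.
n = 2 × (2.484 / 0.726)² = 2 × 3.421² = 2 × 11.71 = 23.4.
Round up to the next whole participant.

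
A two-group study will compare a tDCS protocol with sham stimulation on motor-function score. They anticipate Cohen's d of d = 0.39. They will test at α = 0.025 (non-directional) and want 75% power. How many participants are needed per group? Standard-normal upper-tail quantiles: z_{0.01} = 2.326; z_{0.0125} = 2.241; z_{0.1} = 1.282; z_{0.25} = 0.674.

n = 112 per group

For two independent groups with equal n: n = 2·((z_{α/2} + z_β) / d)².
z_{α/2} + z_β = 2.241 + 0.674 = 2.915.
n = 2 × (2.915 / 0.39)² = 2 × 7.474² = 2 × 55.87 = 111.7.
Round up to the next whole participant.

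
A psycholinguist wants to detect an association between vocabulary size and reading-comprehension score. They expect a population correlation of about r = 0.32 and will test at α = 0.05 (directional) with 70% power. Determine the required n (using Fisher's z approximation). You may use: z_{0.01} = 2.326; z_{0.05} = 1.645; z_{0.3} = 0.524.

Fisher's z: C = ½·ln((1+r)/(1−r)) = ½·ln(1.9412) = 0.3316.
n = ((z_{α} + z_β)/C)² + 3.
(1.645 + 0.524) / 0.3316 = 2.169 / 0.3316 = 6.541.
n = 6.541² + 3 = 42.78 + 3 = 45.8.
Round up.

n = 46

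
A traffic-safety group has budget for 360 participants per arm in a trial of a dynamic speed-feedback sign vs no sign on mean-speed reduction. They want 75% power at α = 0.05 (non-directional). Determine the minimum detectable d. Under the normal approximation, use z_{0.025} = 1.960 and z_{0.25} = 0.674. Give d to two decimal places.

For two independent groups of n = 360 each: d_min = (z_{α/2} + z_β)·√(2/n).
z-sum = 1.960 + 0.674 = 2.634.
d_min = 2.634 × √(2/360) = 2.634 × 0.0745 = 0.196.

d_min ≈ 0.20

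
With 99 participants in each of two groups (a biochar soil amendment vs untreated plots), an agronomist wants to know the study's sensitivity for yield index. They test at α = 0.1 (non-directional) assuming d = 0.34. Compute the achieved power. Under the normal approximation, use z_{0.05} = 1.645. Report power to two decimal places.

power ≈ 0.77

For two equal groups, power = Φ(d·√(n/2) − z_{α/2}).
d·√(n/2) = 0.34 × √(99/2) = 0.34 × 7.036 = 2.392.
z_β = 2.392 − 1.645 = 0.747.
Power = Φ(0.747) = 0.773.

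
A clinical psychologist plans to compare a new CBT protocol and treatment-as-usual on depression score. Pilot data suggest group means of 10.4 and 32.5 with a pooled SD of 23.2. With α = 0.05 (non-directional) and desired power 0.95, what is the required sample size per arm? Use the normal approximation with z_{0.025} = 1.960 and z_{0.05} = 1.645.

n = 29 per group

Cohen's d = |M₁ − M₂| / SD_pooled = |10.4 − 32.5| / 23.2 = 22.1 / 23.2 = 0.953.
For two independent groups with equal n: n = 2·((z_{α/2} + z_β) / d)².
z_{α/2} + z_β = 1.960 + 1.645 = 3.605.
n = 2 × (3.605 / 0.953)² = 2 × 3.783² = 2 × 14.31 = 28.6.
Round up to the next whole participant.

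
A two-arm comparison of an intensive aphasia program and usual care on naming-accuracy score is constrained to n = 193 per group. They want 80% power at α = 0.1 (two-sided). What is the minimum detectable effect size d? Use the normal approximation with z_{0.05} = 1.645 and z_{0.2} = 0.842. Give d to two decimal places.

For two independent groups of n = 193 each: d_min = (z_{α/2} + z_β)·√(2/n).
z-sum = 1.645 + 0.842 = 2.487.
d_min = 2.487 × √(2/193) = 2.487 × 0.1018 = 0.253.

d_min ≈ 0.25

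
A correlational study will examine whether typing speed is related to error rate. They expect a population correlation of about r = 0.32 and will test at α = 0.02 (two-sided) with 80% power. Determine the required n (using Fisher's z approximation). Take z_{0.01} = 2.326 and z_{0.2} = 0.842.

n = 95

Fisher's z: C = ½·ln((1+r)/(1−r)) = ½·ln(1.9412) = 0.3316.
n = ((z_{α/2} + z_β)/C)² + 3.
(2.326 + 0.842) / 0.3316 = 3.168 / 0.3316 = 9.554.
n = 9.554² + 3 = 91.27 + 3 = 94.3.
Round up.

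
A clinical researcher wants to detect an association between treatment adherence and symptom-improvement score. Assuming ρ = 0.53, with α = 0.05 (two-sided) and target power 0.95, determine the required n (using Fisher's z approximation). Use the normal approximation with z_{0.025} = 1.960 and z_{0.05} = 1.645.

n = 41

Fisher's z: C = ½·ln((1+r)/(1−r)) = ½·ln(3.2553) = 0.5901.
n = ((z_{α/2} + z_β)/C)² + 3.
(1.960 + 1.645) / 0.5901 = 3.605 / 0.5901 = 6.109.
n = 6.109² + 3 = 37.32 + 3 = 40.3.
Round up.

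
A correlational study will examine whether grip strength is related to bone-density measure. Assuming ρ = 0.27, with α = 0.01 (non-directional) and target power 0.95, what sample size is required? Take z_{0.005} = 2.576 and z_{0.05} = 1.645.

Fisher's z: C = ½·ln((1+r)/(1−r)) = ½·ln(1.7397) = 0.2769.
n = ((z_{α/2} + z_β)/C)² + 3.
(2.576 + 1.645) / 0.2769 = 4.221 / 0.2769 = 15.244.
n = 15.244² + 3 = 232.37 + 3 = 235.4.
Round up.

n = 236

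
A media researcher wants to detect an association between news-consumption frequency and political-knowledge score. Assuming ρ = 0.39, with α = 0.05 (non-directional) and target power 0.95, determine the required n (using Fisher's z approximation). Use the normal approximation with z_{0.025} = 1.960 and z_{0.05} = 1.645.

Fisher's z: C = ½·ln((1+r)/(1−r)) = ½·ln(2.2787) = 0.4118.
n = ((z_{α/2} + z_β)/C)² + 3.
(1.960 + 1.645) / 0.4118 = 3.605 / 0.4118 = 8.754.
n = 8.754² + 3 = 76.64 + 3 = 79.6.
Round up.

n = 80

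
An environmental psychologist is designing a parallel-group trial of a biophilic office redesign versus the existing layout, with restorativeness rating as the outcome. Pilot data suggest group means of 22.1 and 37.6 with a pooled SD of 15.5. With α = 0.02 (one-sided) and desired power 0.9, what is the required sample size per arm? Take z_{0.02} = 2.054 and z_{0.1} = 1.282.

Cohen's d = |M₁ − M₂| / SD_pooled = |22.1 − 37.6| / 15.5 = 15.5 / 15.5 = 1.000.
For two independent groups with equal n: n = 2·((z_{α} + z_β) / d)².
z_{α} + z_β = 2.054 + 1.282 = 3.336.
n = 2 × (3.336 / 1.000)² = 2 × 3.336² = 2 × 11.13 = 22.3.
Round up to the next whole participant.

n = 23 per group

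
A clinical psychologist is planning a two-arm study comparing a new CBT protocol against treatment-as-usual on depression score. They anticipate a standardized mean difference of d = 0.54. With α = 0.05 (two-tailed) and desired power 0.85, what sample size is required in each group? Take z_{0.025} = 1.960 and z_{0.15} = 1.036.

n = 62 per group

For two independent groups with equal n: n = 2·((z_{α/2} + z_β) / d)².
z_{α/2} + z_β = 1.960 + 1.036 = 2.996.
n = 2 × (2.996 / 0.54)² = 2 × 5.548² = 2 × 30.78 = 61.6.
Round up to the next whole participant.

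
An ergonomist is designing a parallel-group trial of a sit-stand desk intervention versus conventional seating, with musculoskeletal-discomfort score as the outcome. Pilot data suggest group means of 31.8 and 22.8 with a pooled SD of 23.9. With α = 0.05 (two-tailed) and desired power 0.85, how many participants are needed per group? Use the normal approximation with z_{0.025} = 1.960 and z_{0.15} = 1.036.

Cohen's d = |M₁ − M₂| / SD_pooled = |31.8 − 22.8| / 23.9 = 9.0 / 23.9 = 0.377.
For two independent groups with equal n: n = 2·((z_{α/2} + z_β) / d)².
z_{α/2} + z_β = 1.960 + 1.036 = 2.996.
n = 2 × (2.996 / 0.377)² = 2 × 7.947² = 2 × 63.15 = 126.3.
Round up to the next whole participant.

n = 127 per group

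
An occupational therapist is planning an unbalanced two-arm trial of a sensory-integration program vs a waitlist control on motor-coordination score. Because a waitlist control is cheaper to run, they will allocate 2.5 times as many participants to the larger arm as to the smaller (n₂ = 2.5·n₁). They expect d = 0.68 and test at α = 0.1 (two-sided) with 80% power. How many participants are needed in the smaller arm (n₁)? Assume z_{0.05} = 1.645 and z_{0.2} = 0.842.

With allocation ratio k = n₂/n₁ = 2.5, Var(x̄₁−x̄₂) = σ²(1/n₁ + 1/(k·n₁)) = σ²·(k+1)/(k·n₁).
So n₁ = (1 + 1/k)·((z_{α/2} + z_β)/d)² = 1.400 × (2.487/0.68)².
n₁ = 1.400 × 13.38 = 18.7.
Round up: n₁ = 19, giving n₂ = ⌈2.5 × 19⌉ = ⌈47.5⌉ = 48.

n₁ = 19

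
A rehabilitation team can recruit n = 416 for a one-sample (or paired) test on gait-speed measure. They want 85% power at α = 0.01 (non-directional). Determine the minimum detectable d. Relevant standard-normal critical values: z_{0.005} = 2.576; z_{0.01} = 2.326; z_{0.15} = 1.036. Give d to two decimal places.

For a single sample (or paired design) of n = 416: d_min = (z_{α/2} + z_β)/√n.
z-sum = 2.576 + 1.036 = 3.612.
d_min = 3.612 / √416 = 3.612 / 20.396 = 0.177.

d_min ≈ 0.18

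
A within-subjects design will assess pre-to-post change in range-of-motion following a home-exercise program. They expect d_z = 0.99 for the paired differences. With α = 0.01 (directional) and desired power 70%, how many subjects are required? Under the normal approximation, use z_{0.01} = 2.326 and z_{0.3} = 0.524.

n = 9 pairs

For a paired (one-sample on differences) test: n = ((z_{α} + z_β) / d)².
z_{α} + z_β = 2.326 + 0.524 = 2.850.
n = (2.850 / 0.99)² = 2.879² = 8.29.
Round up.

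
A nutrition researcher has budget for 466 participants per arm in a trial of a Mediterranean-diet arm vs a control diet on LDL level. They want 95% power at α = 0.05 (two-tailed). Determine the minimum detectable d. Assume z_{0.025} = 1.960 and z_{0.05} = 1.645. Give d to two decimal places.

d_min ≈ 0.24

For two independent groups of n = 466 each: d_min = (z_{α/2} + z_β)·√(2/n).
z-sum = 1.960 + 1.645 = 3.605.
d_min = 3.605 × √(2/466) = 3.605 × 0.0655 = 0.236.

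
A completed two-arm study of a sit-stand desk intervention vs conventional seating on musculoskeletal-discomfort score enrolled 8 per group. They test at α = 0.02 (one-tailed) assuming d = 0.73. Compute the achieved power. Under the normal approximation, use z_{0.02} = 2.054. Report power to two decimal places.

For two equal groups, power = Φ(d·√(n/2) − z_{α}).
d·√(n/2) = 0.73 × √(8/2) = 0.73 × 2.000 = 1.460.
z_β = 1.460 − 2.054 = -0.594.
Power = Φ(-0.594) = 0.276.

power ≈ 0.28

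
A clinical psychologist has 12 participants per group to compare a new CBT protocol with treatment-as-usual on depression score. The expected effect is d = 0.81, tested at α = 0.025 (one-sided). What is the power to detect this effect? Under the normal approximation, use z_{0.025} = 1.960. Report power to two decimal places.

power ≈ 0.51

For two equal groups, power = Φ(d·√(n/2) − z_{α}).
d·√(n/2) = 0.81 × √(12/2) = 0.81 × 2.449 = 1.984.
z_β = 1.984 − 1.960 = 0.024.
Power = Φ(0.024) = 0.510.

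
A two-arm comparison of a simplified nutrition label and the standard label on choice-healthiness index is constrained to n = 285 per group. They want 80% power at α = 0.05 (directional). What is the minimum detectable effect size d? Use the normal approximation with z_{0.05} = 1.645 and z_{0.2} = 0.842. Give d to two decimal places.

d_min ≈ 0.21

For two independent groups of n = 285 each: d_min = (z_{α} + z_β)·√(2/n).
z-sum = 1.645 + 0.842 = 2.487.
d_min = 2.487 × √(2/285) = 2.487 × 0.0838 = 0.208.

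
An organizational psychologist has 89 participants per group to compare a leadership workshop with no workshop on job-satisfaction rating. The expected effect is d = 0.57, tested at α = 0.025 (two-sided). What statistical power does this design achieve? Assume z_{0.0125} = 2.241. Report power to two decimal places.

For two equal groups, power = Φ(d·√(n/2) − z_{α/2}).
d·√(n/2) = 0.57 × √(89/2) = 0.57 × 6.671 = 3.802.
z_β = 3.802 − 2.241 = 1.561.
Power = Φ(1.561) = 0.941.

power ≈ 0.94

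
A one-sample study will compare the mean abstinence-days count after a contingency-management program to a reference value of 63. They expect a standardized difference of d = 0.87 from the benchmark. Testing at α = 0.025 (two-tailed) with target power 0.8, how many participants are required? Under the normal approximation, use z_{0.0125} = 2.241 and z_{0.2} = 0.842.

For a one-sample test: n = ((z_{α/2} + z_β) / d)².
z_{α/2} + z_β = 2.241 + 0.842 = 3.083.
n = (3.083 / 0.87)² = 3.544² = 12.56.
Round up.

n = 13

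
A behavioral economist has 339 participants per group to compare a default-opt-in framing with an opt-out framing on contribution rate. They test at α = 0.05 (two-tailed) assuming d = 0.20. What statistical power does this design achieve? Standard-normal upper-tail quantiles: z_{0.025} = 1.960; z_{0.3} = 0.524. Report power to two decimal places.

power ≈ 0.74

For two equal groups, power = Φ(d·√(n/2) − z_{α/2}).
d·√(n/2) = 0.20 × √(339/2) = 0.20 × 13.019 = 2.604.
z_β = 2.604 − 1.960 = 0.644.
Power = Φ(0.644) = 0.740.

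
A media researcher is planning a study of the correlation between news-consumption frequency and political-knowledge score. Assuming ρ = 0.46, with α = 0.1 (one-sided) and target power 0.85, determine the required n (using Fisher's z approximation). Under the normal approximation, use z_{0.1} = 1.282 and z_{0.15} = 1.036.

n = 25

Fisher's z: C = ½·ln((1+r)/(1−r)) = ½·ln(2.7037) = 0.4973.
n = ((z_{α} + z_β)/C)² + 3.
(1.282 + 1.036) / 0.4973 = 2.318 / 0.4973 = 4.661.
n = 4.661² + 3 = 21.73 + 3 = 24.7.
Round up.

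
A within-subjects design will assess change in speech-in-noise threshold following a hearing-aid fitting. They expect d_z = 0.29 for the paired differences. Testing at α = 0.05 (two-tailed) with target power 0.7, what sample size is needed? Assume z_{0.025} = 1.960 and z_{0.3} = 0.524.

For a paired (one-sample on differences) test: n = ((z_{α/2} + z_β) / d)².
z_{α/2} + z_β = 1.960 + 0.524 = 2.484.
n = (2.484 / 0.29)² = 8.566² = 73.37.
Round up.

n = 74 pairs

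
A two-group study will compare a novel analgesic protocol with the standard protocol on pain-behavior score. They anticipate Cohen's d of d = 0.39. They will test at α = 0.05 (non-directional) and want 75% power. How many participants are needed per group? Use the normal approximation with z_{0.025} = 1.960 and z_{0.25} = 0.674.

n = 92 per group

For two independent groups with equal n: n = 2·((z_{α/2} + z_β) / d)².
z_{α/2} + z_β = 1.960 + 0.674 = 2.634.
n = 2 × (2.634 / 0.39)² = 2 × 6.754² = 2 × 45.61 = 91.2.
Round up to the next whole participant.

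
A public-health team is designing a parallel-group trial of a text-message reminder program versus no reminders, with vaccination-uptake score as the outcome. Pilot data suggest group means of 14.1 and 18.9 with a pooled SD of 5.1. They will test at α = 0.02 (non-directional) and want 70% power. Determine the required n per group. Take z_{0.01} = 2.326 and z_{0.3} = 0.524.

Cohen's d = |M₁ − M₂| / SD_pooled = |14.1 − 18.9| / 5.1 = 4.8 / 5.1 = 0.941.
For two independent groups with equal n: n = 2·((z_{α/2} + z_β) / d)².
z_{α/2} + z_β = 2.326 + 0.524 = 2.850.
n = 2 × (2.850 / 0.941)² = 2 × 3.029² = 2 × 9.17 = 18.3.
Round up to the next whole participant.

n = 19 per group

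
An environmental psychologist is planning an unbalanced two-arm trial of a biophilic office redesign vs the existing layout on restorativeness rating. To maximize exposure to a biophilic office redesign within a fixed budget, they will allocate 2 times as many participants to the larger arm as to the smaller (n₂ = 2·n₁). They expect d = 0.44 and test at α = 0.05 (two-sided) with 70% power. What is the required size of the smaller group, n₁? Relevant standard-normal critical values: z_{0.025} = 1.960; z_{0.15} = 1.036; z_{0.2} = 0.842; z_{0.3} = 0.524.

n₁ = 48

With allocation ratio k = n₂/n₁ = 2, Var(x̄₁−x̄₂) = σ²(1/n₁ + 1/(k·n₁)) = σ²·(k+1)/(k·n₁).
So n₁ = (1 + 1/k)·((z_{α/2} + z_β)/d)² = 1.500 × (2.484/0.44)².
n₁ = 1.500 × 31.87 = 47.8.
Round up: n₁ = 48, giving n₂ = 2 × 48 = 96.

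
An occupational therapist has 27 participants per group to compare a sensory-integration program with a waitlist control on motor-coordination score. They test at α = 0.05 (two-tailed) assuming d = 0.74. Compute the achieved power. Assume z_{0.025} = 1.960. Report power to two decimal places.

power ≈ 0.78

For two equal groups, power = Φ(d·√(n/2) − z_{α/2}).
d·√(n/2) = 0.74 × √(27/2) = 0.74 × 3.674 = 2.719.
z_β = 2.719 − 1.960 = 0.759.
Power = Φ(0.759) = 0.776.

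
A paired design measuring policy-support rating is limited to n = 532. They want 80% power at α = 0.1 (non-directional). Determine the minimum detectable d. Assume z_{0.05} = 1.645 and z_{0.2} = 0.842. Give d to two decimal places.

d_min ≈ 0.11

For a single sample (or paired design) of n = 532: d_min = (z_{α/2} + z_β)/√n.
z-sum = 1.645 + 0.842 = 2.487.
d_min = 2.487 / √532 = 2.487 / 23.065 = 0.108.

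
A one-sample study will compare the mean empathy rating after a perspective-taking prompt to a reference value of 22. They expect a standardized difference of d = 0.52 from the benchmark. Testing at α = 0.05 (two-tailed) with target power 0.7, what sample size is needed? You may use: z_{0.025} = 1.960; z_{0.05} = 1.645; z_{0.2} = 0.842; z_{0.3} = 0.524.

For a one-sample test: n = ((z_{α/2} + z_β) / d)².
z_{α/2} + z_β = 1.960 + 0.524 = 2.484.
n = (2.484 / 0.52)² = 4.777² = 22.82.
Round up.

n = 23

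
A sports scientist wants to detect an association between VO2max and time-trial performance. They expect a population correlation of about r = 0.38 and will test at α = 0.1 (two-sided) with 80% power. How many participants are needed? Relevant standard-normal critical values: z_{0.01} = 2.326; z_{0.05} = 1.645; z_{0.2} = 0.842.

Fisher's z: C = ½·ln((1+r)/(1−r)) = ½·ln(2.2258) = 0.4001.
n = ((z_{α/2} + z_β)/C)² + 3.
(1.645 + 0.842) / 0.4001 = 2.487 / 0.4001 = 6.216.
n = 6.216² + 3 = 38.64 + 3 = 41.6.
Round up.

n = 42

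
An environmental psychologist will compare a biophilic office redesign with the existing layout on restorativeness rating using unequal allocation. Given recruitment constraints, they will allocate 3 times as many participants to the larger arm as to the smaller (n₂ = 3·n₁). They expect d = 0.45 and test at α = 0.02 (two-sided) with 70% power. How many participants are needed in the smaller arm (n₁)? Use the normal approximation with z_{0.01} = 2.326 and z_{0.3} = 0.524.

With allocation ratio k = n₂/n₁ = 3, Var(x̄₁−x̄₂) = σ²(1/n₁ + 1/(k·n₁)) = σ²·(k+1)/(k·n₁).
So n₁ = (1 + 1/k)·((z_{α/2} + z_β)/d)² = 1.333 × (2.850/0.45)².
n₁ = 1.333 × 40.11 = 53.5.
Round up: n₁ = 54, giving n₂ = 3 × 54 = 162.

n₁ = 54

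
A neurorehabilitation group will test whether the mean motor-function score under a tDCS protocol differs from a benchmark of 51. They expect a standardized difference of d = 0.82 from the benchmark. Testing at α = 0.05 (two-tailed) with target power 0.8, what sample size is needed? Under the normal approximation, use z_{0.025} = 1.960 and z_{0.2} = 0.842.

n = 12

For a one-sample test: n = ((z_{α/2} + z_β) / d)².
z_{α/2} + z_β = 1.960 + 0.842 = 2.802.
n = (2.802 / 0.82)² = 3.417² = 11.68.
Round up.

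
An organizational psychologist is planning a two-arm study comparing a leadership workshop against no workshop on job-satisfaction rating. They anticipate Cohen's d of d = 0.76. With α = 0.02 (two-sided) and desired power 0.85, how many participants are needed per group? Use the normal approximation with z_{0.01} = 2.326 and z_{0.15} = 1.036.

n = 40 per group

For two independent groups with equal n: n = 2·((z_{α/2} + z_β) / d)².
z_{α/2} + z_β = 2.326 + 1.036 = 3.362.
n = 2 × (3.362 / 0.76)² = 2 × 4.424² = 2 × 19.57 = 39.1.
Round up to the next whole participant.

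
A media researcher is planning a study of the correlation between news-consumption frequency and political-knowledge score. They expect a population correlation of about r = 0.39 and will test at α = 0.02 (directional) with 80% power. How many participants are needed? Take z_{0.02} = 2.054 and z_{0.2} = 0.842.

n = 53

Fisher's z: C = ½·ln((1+r)/(1−r)) = ½·ln(2.2787) = 0.4118.
n = ((z_{α} + z_β)/C)² + 3.
(2.054 + 0.842) / 0.4118 = 2.896 / 0.4118 = 7.033.
n = 7.033² + 3 = 49.46 + 3 = 52.5.
Round up.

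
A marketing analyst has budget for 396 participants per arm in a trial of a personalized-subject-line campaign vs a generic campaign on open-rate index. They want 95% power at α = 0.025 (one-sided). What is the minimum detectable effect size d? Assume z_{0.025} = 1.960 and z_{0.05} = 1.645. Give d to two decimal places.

For two independent groups of n = 396 each: d_min = (z_{α} + z_β)·√(2/n).
z-sum = 1.960 + 1.645 = 3.605.
d_min = 3.605 × √(2/396) = 3.605 × 0.0711 = 0.256.

d_min ≈ 0.26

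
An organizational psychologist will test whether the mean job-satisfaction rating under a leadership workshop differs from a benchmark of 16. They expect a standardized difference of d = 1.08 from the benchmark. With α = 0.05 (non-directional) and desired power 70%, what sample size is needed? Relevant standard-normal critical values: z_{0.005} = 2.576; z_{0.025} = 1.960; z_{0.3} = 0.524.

n = 6

For a one-sample test: n = ((z_{α/2} + z_β) / d)².
z_{α/2} + z_β = 1.960 + 0.524 = 2.484.
n = (2.484 / 1.08)² = 2.300² = 5.29.
Round up.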